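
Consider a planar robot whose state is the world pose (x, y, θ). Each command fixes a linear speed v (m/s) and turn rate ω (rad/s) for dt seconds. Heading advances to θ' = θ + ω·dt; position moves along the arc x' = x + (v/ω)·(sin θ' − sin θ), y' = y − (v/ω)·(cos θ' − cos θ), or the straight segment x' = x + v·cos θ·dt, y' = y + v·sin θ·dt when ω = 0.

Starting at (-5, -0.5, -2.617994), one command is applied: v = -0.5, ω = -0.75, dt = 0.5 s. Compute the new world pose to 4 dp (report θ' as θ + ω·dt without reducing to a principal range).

θ' = -2.6180 + -0.75·0.5 = -2.9930
R = v/ω = -0.5/-0.75 = 0.6667
x' = -5 + 0.6667·(sin -2.9930 − sin -2.6180) = -4.7654
y' = -0.5 − 0.6667·(cos -2.9930 − cos -2.6180) = -0.4180

(-4.7654, -0.4180, -2.9930)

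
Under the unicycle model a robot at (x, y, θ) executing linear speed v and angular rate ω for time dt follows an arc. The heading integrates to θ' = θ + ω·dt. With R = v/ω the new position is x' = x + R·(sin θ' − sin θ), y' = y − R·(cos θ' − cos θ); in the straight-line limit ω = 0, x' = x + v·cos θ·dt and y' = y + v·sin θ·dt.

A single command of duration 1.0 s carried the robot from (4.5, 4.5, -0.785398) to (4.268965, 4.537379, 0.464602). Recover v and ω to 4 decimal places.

Δθ = 0.464602 − -0.785398 = 1.250000
ω = Δθ/dt = 1.250000/1.0 = 1.2500
R = Δx/(sin θ' − sin θ) = -0.2000
v = R·ω = -0.2000·1.2500 = -0.2500

v = -0.2500, ω = 1.2500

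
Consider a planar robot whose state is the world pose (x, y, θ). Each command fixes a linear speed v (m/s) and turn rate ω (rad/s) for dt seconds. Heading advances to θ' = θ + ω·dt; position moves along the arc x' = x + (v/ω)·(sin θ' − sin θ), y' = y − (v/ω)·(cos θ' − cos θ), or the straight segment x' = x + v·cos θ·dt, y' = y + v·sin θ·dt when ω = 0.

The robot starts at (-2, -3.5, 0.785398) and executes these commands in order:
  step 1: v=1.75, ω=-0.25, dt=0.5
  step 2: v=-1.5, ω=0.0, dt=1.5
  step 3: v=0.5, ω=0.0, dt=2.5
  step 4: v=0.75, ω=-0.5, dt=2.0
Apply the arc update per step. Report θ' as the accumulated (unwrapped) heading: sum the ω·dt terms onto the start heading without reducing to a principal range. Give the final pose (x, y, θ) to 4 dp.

(-0.7142, -3.3052, -0.3396)

step 1: θ'=0.6604 (R=-7.0000) → pose (-1.3443, -2.9215, 0.6604)
step 2: θ'=0.6604 (straight) → pose (-3.1212, -4.3017, 0.6604)
step 3: θ'=0.6604 (straight) → pose (-2.1340, -3.5349, 0.6604)
step 4: θ'=-0.3396 (R=-1.5000) → pose (-0.7142, -3.3052, -0.3396)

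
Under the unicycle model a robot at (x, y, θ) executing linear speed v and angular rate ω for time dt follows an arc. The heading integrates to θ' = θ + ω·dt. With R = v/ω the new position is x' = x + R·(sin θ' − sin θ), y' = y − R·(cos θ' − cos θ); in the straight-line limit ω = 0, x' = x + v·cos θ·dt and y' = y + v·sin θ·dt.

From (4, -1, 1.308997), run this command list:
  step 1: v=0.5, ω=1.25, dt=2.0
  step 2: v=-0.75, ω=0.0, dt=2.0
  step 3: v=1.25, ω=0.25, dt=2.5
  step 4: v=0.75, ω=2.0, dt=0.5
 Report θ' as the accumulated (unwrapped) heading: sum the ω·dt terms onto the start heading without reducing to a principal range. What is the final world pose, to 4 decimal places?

step 1: θ'=3.8090 (R=0.4000) → pose (3.3660, -0.5823, 3.8090)
step 2: θ'=3.8090 (straight) → pose (4.5442, 0.3461, 3.8090)
step 3: θ'=4.4340 (R=5.0000) → pose (2.8315, -2.2070, 4.4340)
step 4: θ'=5.4340 (R=0.3750) → pose (2.9105, -2.5578, 5.4340)

(2.9105, -2.5578, 5.4340)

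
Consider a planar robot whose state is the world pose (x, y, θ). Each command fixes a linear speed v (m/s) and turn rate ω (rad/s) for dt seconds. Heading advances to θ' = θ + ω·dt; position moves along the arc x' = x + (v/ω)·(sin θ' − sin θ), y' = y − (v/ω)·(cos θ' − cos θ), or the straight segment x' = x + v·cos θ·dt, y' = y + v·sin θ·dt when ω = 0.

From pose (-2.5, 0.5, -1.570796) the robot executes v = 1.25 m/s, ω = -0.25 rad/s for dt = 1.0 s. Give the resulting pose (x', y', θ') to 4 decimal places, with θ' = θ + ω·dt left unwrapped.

θ' = -1.5708 + -0.25·1.0 = -1.8208
R = v/ω = 1.25/-0.25 = -5.0000
x' = -2.5 + -5.0000·(sin -1.8208 − sin -1.5708) = -2.6554
y' = 0.5 − -5.0000·(cos -1.8208 − cos -1.5708) = -0.7370

(-2.6554, -0.7370, -1.8208)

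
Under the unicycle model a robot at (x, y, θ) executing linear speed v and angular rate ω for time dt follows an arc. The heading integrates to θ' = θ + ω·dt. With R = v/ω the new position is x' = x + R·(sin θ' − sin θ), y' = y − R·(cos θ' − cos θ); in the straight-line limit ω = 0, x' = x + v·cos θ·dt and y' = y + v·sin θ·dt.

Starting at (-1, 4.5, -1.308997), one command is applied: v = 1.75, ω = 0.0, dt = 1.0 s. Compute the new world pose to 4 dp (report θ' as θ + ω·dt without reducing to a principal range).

θ' = -1.3090 + 0.0·1.0 = -1.3090
ω = 0 → straight: x' = -1 + 1.75·cos(-1.3090)·1.0 = -0.5471
y' = 4.5 + 1.75·sin(-1.3090)·1.0 = 2.8096

(-0.5471, 2.8096, -1.3090)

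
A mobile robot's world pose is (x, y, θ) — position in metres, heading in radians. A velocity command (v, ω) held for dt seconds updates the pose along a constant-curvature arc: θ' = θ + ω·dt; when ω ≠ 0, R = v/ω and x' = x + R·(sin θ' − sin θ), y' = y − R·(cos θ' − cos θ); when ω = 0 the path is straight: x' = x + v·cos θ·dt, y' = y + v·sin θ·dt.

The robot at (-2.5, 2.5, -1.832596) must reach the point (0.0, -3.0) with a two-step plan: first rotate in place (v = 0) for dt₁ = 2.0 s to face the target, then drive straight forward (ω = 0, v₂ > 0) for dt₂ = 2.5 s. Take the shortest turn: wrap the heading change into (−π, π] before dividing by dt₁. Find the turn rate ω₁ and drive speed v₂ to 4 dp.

ω₁ = 0.3442, v₂ = 2.4166

heading to target = atan2(-3−2.5, 0−-2.5) = -1.1442
Δθ = wrap(-1.1442 − -1.8326) = 0.6884; ω₁ = Δθ/dt₁ = 0.3442
distance = √((0−-2.5)² + (-3−2.5)²) = 6.0415; v₂ = distance/dt₂ = 2.4166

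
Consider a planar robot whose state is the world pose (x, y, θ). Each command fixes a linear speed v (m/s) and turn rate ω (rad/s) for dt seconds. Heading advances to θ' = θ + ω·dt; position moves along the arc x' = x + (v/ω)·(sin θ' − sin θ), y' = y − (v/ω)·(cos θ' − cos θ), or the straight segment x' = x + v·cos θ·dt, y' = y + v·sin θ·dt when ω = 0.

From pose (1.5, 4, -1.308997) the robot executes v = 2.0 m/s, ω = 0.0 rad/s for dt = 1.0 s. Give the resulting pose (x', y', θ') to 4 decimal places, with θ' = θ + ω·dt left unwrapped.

θ' = -1.3090 + 0.0·1.0 = -1.3090
ω = 0 → straight: x' = 1.5 + 2.0·cos(-1.3090)·1.0 = 2.0176
y' = 4 + 2.0·sin(-1.3090)·1.0 = 2.0681

(2.0176, 2.0681, -1.3090)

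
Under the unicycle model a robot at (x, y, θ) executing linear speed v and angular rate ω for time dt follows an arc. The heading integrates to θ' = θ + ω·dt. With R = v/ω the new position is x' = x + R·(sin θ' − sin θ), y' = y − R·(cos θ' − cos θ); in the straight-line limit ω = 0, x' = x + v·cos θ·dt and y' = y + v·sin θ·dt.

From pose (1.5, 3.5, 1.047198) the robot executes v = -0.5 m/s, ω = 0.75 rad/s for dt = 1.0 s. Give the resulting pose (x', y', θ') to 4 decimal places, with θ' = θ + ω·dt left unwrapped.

(1.4277, 3.0170, 1.7972)

θ' = 1.0472 + 0.75·1.0 = 1.7972
R = v/ω = -0.5/0.75 = -0.6667
x' = 1.5 + -0.6667·(sin 1.7972 − sin 1.0472) = 1.4277
y' = 3.5 − -0.6667·(cos 1.7972 − cos 1.0472) = 3.0170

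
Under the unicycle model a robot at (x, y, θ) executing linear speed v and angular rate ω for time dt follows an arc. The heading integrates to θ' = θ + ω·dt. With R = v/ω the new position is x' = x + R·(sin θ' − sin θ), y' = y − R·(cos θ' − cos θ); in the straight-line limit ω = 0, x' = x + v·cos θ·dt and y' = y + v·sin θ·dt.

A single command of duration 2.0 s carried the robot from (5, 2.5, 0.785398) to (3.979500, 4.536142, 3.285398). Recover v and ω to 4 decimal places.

v = 1.5000, ω = 1.2500

Δθ = 3.285398 − 0.785398 = 2.500000
ω = Δθ/dt = 2.500000/2.0 = 1.2500
R = −Δy/(cos θ' − cos θ) = 1.2000
v = R·ω = 1.2000·1.2500 = 1.5000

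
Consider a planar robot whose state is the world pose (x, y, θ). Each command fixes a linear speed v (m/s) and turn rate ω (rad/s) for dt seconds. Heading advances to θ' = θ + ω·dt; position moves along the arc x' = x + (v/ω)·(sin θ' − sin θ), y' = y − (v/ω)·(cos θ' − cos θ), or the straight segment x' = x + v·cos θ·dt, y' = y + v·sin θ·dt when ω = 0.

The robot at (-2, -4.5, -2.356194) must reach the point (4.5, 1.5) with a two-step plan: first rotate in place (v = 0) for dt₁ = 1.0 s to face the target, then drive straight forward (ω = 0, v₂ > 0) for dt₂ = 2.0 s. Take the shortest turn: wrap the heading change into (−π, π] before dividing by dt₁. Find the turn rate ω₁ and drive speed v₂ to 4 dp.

heading to target = atan2(1.5−-4.5, 4.5−-2) = 0.7454
Δθ = wrap(0.7454 − -2.3562) = 3.1016; ω₁ = Δθ/dt₁ = 3.1016
distance = √((4.5−-2)² + (1.5−-4.5)²) = 8.8459; v₂ = distance/dt₂ = 4.4230

ω₁ = 3.1016, v₂ = 4.4230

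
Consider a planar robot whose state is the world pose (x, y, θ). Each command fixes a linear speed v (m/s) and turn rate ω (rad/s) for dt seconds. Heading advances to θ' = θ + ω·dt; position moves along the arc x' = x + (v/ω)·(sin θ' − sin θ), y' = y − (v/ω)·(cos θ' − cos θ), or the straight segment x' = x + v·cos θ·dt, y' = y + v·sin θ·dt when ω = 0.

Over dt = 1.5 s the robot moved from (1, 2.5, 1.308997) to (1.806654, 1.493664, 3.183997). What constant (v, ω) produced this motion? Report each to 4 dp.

v = -1.0000, ω = 1.2500

Δθ = 3.183997 − 1.308997 = 1.875000
ω = Δθ/dt = 1.875000/1.5 = 1.2500
R = −Δy/(cos θ' − cos θ) = -0.8000
v = R·ω = -0.8000·1.2500 = -1.0000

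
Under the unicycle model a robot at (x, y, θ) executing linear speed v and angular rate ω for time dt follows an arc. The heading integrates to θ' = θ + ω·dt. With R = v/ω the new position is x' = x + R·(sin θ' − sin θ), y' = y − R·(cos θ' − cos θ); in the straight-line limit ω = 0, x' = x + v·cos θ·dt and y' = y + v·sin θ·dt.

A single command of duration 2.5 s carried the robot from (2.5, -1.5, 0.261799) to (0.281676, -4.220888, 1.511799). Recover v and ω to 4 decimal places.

v = -1.5000, ω = 0.5000

Δθ = 1.511799 − 0.261799 = 1.250000
ω = Δθ/dt = 1.250000/2.5 = 0.5000
R = −Δy/(cos θ' − cos θ) = -3.0000
v = R·ω = -3.0000·0.5000 = -1.5000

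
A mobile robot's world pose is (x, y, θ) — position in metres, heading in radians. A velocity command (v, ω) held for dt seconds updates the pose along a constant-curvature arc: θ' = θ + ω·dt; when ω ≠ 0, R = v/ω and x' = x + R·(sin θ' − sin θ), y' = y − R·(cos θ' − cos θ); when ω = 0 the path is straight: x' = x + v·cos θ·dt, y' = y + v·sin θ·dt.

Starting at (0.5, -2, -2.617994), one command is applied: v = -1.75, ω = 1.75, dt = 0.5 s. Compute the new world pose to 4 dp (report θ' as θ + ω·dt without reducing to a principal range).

θ' = -2.6180 + 1.75·0.5 = -1.7430
R = v/ω = -1.75/1.75 = -1.0000
x' = 0.5 + -1.0000·(sin -1.7430 − sin -2.6180) = 0.9852
y' = -2 − -1.0000·(cos -1.7430 − cos -2.6180) = -1.3053

(0.9852, -1.3053, -1.7430)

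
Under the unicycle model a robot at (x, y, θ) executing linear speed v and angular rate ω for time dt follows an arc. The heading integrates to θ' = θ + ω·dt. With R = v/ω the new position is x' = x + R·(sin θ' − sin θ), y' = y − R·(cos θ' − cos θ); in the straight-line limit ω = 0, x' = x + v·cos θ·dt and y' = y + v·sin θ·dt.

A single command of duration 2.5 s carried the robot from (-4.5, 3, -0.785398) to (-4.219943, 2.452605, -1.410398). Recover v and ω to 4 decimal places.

v = 0.2500, ω = -0.2500

Δθ = -1.410398 − -0.785398 = -0.625000
ω = Δθ/dt = -0.625000/2.5 = -0.2500
R = −Δy/(cos θ' − cos θ) = -1.0000
v = R·ω = -1.0000·-0.2500 = 0.2500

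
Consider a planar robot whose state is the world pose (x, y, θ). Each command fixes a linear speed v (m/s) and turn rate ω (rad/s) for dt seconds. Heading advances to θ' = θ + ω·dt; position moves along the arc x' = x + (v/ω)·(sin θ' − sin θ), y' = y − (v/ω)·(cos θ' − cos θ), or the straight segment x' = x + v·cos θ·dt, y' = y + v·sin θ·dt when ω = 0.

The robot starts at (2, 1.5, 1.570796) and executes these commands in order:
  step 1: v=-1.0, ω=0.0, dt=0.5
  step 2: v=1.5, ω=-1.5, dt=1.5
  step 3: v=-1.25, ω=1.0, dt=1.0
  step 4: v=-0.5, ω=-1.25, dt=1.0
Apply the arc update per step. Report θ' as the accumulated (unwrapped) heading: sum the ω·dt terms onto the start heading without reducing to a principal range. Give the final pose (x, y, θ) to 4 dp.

(2.0022, 2.1319, -0.9292)

step 1: θ'=1.5708 (straight) → pose (2.0000, 1.0000, 1.5708)
step 2: θ'=-0.6792 (R=-1.0000) → pose (3.6282, 1.7781, -0.6792)
step 3: θ'=0.3208 (R=-1.2500) → pose (2.4488, 1.9917, 0.3208)
step 4: θ'=-0.9292 (R=0.4000) → pose (2.0022, 2.1319, -0.9292)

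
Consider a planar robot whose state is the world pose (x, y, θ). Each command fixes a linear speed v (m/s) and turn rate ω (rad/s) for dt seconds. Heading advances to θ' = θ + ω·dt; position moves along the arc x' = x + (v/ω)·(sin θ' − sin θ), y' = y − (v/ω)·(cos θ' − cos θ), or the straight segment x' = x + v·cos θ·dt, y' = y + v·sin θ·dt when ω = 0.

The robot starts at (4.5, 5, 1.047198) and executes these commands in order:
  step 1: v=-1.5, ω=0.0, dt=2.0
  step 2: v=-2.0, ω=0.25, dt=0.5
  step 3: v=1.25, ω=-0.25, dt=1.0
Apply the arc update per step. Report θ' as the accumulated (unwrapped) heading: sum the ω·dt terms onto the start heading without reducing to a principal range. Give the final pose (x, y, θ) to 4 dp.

(3.1787, 2.5867, 0.9222)

step 1: θ'=1.0472 (straight) → pose (3.0000, 2.4019, 1.0472)
step 2: θ'=1.1722 (R=-8.0000) → pose (2.5554, 1.5069, 1.1722)
step 3: θ'=0.9222 (R=-5.0000) → pose (3.1787, 2.5867, 0.9222)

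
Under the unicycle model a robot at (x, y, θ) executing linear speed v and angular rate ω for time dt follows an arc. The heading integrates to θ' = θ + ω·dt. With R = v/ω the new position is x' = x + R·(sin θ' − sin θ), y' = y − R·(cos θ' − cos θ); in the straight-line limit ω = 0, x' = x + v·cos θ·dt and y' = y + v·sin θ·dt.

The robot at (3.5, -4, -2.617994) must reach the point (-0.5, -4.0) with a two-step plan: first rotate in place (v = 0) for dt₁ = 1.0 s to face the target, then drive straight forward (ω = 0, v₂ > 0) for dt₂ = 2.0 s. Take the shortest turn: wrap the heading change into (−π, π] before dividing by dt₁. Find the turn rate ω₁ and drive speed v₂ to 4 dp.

heading to target = atan2(-4−-4, -0.5−3.5) = 3.1416
Δθ = wrap(3.1416 − -2.6180) = -0.5236; ω₁ = Δθ/dt₁ = -0.5236
distance = √((-0.5−3.5)² + (-4−-4)²) = 4.0000; v₂ = distance/dt₂ = 2.0000

ω₁ = -0.5236, v₂ = 2.0000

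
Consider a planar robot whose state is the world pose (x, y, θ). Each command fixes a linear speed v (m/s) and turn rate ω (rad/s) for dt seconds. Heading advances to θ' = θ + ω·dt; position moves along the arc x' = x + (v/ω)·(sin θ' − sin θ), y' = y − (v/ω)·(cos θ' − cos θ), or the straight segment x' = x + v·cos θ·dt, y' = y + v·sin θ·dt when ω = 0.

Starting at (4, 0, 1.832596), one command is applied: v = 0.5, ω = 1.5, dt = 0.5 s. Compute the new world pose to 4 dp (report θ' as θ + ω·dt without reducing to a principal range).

θ' = 1.8326 + 1.5·0.5 = 2.5826
R = v/ω = 0.5/1.5 = 0.3333
x' = 4 + 0.3333·(sin 2.5826 − sin 1.8326) = 3.8548
y' = 0 − 0.3333·(cos 2.5826 − cos 1.8326) = 0.1963

(3.8548, 0.1963, 2.5826)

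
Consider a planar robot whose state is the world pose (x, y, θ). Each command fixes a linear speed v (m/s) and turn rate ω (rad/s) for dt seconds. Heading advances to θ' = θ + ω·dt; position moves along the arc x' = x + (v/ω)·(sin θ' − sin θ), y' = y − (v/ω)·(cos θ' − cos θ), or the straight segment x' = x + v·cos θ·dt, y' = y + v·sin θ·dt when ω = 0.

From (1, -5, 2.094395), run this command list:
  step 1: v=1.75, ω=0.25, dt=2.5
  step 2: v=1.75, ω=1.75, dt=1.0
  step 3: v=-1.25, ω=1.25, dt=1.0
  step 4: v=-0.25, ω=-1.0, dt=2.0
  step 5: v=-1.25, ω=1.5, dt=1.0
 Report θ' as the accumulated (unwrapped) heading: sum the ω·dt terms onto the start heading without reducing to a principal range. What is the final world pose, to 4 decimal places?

(-3.7400, -0.1770, 5.2194)

step 1: θ'=2.7194 (R=7.0000) → pose (-2.1938, -2.1147, 2.7194)
step 2: θ'=4.4694 (R=1.0000) → pose (-3.5742, -2.7862, 4.4694)
step 3: θ'=5.7194 (R=-1.0000) → pose (-4.0104, -1.7004, 5.7194)
step 4: θ'=3.7194 (R=0.2500) → pose (-4.0134, -1.2797, 3.7194)
step 5: θ'=5.2194 (R=-0.8333) → pose (-3.7400, -0.1770, 5.2194)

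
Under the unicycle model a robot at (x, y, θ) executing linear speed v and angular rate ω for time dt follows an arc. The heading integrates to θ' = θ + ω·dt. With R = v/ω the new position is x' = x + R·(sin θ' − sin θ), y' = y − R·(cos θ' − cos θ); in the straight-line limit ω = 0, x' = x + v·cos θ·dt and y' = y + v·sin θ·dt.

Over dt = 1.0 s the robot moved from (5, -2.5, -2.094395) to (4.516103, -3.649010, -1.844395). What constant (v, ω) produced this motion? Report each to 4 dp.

v = 1.2500, ω = 0.2500

Δθ = -1.844395 − -2.094395 = 0.250000
ω = Δθ/dt = 0.250000/1.0 = 0.2500
R = −Δy/(cos θ' − cos θ) = 5.0000
v = R·ω = 5.0000·0.2500 = 1.2500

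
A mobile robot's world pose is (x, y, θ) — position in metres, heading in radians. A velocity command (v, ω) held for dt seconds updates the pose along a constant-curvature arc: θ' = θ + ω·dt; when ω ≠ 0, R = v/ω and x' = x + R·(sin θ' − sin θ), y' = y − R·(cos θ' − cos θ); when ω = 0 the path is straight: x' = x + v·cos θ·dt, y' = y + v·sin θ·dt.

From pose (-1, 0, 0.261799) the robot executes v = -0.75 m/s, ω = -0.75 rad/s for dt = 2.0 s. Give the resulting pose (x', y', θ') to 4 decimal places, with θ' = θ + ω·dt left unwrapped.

(-2.2040, 0.6394, -1.2382)

θ' = 0.2618 + -0.75·2.0 = -1.2382
R = v/ω = -0.75/-0.75 = 1.0000
x' = -1 + 1.0000·(sin -1.2382 − sin 0.2618) = -2.2040
y' = 0 − 1.0000·(cos -1.2382 − cos 0.2618) = 0.6394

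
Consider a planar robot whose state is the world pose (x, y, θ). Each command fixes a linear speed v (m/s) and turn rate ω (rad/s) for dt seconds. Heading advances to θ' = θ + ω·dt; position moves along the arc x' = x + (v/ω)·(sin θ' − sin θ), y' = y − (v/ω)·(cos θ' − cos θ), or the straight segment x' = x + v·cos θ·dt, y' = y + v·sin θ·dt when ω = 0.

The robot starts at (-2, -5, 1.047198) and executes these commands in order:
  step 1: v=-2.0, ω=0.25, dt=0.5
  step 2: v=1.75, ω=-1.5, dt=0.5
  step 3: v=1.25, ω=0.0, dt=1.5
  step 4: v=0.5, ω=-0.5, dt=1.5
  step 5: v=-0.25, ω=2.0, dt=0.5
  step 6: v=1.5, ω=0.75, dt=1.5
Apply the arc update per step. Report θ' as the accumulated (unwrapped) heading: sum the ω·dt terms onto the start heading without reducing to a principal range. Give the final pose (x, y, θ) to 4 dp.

(1.1801, -2.4874, 1.7972)

step 1: θ'=1.1722 (R=-8.0000) → pose (-2.4446, -5.8950, 1.1722)
step 2: θ'=0.4222 (R=-1.1667) → pose (-1.8475, -5.2836, 0.4222)
step 3: θ'=0.4222 (straight) → pose (-0.1371, -4.5153, 0.4222)
step 4: θ'=-0.3278 (R=-1.0000) → pose (0.5946, -4.4807, -0.3278)
step 5: θ'=0.6722 (R=-0.1250) → pose (0.4765, -4.5012, 0.6722)
step 6: θ'=1.7972 (R=2.0000) → pose (1.1801, -2.4874, 1.7972)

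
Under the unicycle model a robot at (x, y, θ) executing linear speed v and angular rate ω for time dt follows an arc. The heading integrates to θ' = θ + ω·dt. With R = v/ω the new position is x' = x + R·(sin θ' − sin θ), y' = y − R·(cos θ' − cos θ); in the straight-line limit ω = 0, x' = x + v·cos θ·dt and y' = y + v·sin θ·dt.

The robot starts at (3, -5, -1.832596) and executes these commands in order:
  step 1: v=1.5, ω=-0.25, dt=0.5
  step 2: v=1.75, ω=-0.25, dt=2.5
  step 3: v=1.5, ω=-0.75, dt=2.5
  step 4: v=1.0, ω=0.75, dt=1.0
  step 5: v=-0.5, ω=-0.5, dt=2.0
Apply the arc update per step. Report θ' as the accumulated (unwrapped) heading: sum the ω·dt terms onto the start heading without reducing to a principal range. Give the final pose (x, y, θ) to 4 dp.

(-3.1170, -7.8628, -4.7076)

step 1: θ'=-1.9576 (R=-6.0000) → pose (2.7612, -5.7104, -1.9576)
step 2: θ'=-2.5826 (R=-7.0000) → pose (-0.0093, -9.0044, -2.5826)
step 3: θ'=-4.4576 (R=-2.0000) → pose (-3.0054, -7.8129, -4.4576)
step 4: θ'=-3.7076 (R=1.3333) → pose (-3.5807, -7.0235, -3.7076)
step 5: θ'=-4.7076 (R=1.0000) → pose (-3.1170, -7.8628, -4.7076)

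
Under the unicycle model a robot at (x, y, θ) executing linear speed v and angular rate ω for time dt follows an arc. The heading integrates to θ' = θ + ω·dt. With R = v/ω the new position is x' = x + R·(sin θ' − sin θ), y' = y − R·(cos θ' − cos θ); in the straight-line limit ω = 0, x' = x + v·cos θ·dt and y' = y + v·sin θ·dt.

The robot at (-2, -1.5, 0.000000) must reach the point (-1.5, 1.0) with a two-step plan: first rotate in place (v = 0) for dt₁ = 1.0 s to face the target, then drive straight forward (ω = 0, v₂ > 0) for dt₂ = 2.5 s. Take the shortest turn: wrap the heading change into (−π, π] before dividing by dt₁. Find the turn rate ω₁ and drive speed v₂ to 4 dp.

heading to target = atan2(1−-1.5, -1.5−-2) = 1.3734
Δθ = wrap(1.3734 − 0.0000) = 1.3734; ω₁ = Δθ/dt₁ = 1.3734
distance = √((-1.5−-2)² + (1−-1.5)²) = 2.5495; v₂ = distance/dt₂ = 1.0198

ω₁ = 1.3734, v₂ = 1.0198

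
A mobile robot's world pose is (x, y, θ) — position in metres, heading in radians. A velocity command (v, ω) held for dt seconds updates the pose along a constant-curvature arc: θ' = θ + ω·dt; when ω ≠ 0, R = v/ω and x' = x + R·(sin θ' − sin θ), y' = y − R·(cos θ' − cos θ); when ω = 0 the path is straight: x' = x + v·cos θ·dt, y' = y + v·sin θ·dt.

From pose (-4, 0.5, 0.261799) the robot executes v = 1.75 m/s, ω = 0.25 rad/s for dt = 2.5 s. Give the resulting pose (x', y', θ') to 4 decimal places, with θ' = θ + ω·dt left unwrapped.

θ' = 0.2618 + 0.25·2.5 = 0.8868
R = v/ω = 1.75/0.25 = 7.0000
x' = -4 + 7.0000·(sin 0.8868 − sin 0.2618) = -0.3864
y' = 0.5 − 7.0000·(cos 0.8868 − cos 0.2618) = 2.8382

(-0.3864, 2.8382, 0.8868)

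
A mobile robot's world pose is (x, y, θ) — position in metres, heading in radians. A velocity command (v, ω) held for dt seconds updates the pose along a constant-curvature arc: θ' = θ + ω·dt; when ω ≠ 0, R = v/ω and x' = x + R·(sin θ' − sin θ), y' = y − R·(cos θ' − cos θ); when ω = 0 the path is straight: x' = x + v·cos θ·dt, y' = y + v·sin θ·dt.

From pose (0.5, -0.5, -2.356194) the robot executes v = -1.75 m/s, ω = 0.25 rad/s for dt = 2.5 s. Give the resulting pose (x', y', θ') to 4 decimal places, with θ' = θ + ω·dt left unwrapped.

(2.4604, 3.3318, -1.7312)

θ' = -2.3562 + 0.25·2.5 = -1.7312
R = v/ω = -1.75/0.25 = -7.0000
x' = 0.5 + -7.0000·(sin -1.7312 − sin -2.3562) = 2.4604
y' = -0.5 − -7.0000·(cos -1.7312 − cos -2.3562) = 3.3318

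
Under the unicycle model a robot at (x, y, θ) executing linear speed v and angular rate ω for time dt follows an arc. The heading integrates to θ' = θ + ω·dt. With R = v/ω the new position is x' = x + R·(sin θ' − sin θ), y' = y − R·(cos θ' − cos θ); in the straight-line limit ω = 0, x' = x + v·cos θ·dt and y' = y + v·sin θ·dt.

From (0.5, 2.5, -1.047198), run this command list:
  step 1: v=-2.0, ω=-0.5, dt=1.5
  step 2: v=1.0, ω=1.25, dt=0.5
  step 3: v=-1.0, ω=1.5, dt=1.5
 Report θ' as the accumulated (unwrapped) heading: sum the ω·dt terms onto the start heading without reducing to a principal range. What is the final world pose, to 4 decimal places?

step 1: θ'=-1.7972 (R=4.0000) → pose (0.0662, 5.3979, -1.7972)
step 2: θ'=-1.1722 (R=0.8000) → pose (0.1085, 4.9078, -1.1722)
step 3: θ'=1.0778 (R=-0.6667) → pose (-1.0932, 4.9646, 1.0778)

(-1.0932, 4.9646, 1.0778)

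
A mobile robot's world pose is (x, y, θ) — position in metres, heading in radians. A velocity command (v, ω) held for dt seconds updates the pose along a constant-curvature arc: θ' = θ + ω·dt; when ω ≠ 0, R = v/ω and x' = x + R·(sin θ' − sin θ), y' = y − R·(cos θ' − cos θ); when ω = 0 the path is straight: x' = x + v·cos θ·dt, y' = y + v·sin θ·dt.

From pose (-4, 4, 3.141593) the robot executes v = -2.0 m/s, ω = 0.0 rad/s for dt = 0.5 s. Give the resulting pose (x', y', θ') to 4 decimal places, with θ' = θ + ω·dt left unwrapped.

(-3.0000, 4.0000, 3.1416)

θ' = 3.1416 + 0.0·0.5 = 3.1416
ω = 0 → straight: x' = -4 + -2.0·cos(3.1416)·0.5 = -3.0000
y' = 4 + -2.0·sin(3.1416)·0.5 = 4.0000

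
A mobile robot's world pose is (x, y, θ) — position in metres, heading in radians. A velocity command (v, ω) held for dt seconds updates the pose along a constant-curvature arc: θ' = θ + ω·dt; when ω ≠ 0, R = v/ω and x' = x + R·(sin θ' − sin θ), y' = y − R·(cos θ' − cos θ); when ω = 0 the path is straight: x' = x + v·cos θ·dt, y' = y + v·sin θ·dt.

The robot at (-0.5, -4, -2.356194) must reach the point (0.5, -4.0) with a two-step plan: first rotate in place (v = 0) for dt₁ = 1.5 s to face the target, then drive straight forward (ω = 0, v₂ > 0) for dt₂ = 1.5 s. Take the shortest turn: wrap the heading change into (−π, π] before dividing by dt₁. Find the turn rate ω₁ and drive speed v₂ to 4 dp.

ω₁ = 1.5708, v₂ = 0.6667

heading to target = atan2(-4−-4, 0.5−-0.5) = 0.0000
Δθ = wrap(0.0000 − -2.3562) = 2.3562; ω₁ = Δθ/dt₁ = 1.5708
distance = √((0.5−-0.5)² + (-4−-4)²) = 1.0000; v₂ = distance/dt₂ = 0.6667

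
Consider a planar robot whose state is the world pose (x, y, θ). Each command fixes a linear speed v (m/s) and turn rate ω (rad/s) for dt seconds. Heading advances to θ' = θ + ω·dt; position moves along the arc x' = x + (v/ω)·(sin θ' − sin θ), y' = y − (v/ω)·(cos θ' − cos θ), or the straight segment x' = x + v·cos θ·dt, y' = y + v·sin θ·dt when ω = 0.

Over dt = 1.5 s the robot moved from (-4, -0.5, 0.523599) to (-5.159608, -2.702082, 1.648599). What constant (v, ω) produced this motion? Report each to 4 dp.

v = -1.7500, ω = 0.7500

Δθ = 1.648599 − 0.523599 = 1.125000
ω = Δθ/dt = 1.125000/1.5 = 0.7500
R = −Δy/(cos θ' − cos θ) = -2.3333
v = R·ω = -2.3333·0.7500 = -1.7500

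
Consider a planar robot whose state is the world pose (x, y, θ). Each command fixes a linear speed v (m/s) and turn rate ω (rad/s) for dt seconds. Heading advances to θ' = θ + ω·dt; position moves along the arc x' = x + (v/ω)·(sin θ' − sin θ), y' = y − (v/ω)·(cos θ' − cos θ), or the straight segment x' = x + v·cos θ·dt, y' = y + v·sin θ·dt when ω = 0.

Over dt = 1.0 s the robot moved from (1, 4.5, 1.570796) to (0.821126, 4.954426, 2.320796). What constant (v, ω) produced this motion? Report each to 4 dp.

v = 0.5000, ω = 0.7500

Δθ = 2.320796 − 1.570796 = 0.750000
ω = Δθ/dt = 0.750000/1.0 = 0.7500
R = −Δy/(cos θ' − cos θ) = 0.6667
v = R·ω = 0.6667·0.7500 = 0.5000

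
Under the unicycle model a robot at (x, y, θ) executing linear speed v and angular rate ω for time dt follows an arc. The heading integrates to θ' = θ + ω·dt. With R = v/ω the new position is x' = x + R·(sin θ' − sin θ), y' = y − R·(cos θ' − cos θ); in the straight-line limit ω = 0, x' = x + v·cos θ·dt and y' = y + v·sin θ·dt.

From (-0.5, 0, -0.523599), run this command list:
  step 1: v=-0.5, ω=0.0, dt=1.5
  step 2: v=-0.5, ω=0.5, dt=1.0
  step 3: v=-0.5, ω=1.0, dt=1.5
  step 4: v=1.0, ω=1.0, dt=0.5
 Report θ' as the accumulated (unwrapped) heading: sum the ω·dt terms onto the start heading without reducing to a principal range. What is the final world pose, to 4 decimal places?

(-2.2122, 0.5448, 1.9764)

step 1: θ'=-0.5236 (straight) → pose (-1.1495, 0.3750, -0.5236)
step 2: θ'=-0.0236 (R=-1.0000) → pose (-1.6259, 0.5087, -0.0236)
step 3: θ'=1.4764 (R=-0.5000) → pose (-2.1355, 0.0560, 1.4764)
step 4: θ'=1.9764 (R=1.0000) → pose (-2.2122, 0.5448, 1.9764)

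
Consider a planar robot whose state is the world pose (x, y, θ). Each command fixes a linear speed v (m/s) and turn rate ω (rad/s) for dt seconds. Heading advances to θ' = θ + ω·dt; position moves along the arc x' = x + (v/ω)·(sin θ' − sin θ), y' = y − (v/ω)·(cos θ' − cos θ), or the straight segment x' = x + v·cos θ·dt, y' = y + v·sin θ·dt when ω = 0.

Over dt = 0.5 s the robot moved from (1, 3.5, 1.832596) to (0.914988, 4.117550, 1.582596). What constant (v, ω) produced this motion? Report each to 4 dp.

v = 1.2500, ω = -0.5000

Δθ = 1.582596 − 1.832596 = -0.250000
ω = Δθ/dt = -0.250000/0.5 = -0.5000
R = −Δy/(cos θ' − cos θ) = -2.5000
v = R·ω = -2.5000·-0.5000 = 1.2500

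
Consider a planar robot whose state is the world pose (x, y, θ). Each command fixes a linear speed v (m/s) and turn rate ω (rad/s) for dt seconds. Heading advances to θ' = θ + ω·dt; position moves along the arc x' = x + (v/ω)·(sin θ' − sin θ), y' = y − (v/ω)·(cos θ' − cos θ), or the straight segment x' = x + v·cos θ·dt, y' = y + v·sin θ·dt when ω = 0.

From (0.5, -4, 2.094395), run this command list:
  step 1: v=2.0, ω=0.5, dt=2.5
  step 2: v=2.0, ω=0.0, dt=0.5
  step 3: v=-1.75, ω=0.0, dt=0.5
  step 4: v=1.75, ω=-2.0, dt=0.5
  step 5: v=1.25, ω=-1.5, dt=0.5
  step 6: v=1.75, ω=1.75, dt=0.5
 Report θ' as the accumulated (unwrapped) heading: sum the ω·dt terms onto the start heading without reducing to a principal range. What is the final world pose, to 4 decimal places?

(-5.3084, -0.5400, 2.4694)

step 1: θ'=3.3444 (R=4.0000) → pose (-3.7698, -2.0820, 3.3444)
step 2: θ'=3.3444 (straight) → pose (-4.7493, -2.2834, 3.3444)
step 3: θ'=3.3444 (straight) → pose (-3.8922, -2.1072, 3.3444)
step 4: θ'=2.3444 (R=-0.8750) → pose (-4.6944, -1.8615, 2.3444)
step 5: θ'=1.5944 (R=-0.8333) → pose (-4.9313, -1.2989, 1.5944)
step 6: θ'=2.4694 (R=1.0000) → pose (-5.3084, -0.5400, 2.4694)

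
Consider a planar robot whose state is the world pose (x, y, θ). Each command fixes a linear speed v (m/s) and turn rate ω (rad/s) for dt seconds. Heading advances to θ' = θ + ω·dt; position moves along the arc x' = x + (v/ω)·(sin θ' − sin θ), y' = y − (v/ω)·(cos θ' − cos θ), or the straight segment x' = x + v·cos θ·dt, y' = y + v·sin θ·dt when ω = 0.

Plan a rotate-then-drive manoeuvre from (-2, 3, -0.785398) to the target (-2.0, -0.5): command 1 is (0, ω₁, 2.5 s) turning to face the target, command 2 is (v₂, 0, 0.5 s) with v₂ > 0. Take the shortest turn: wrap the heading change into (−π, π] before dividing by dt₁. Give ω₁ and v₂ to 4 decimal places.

heading to target = atan2(-0.5−3, -2−-2) = -1.5708
Δθ = wrap(-1.5708 − -0.7854) = -0.7854; ω₁ = Δθ/dt₁ = -0.3142
distance = √((-2−-2)² + (-0.5−3)²) = 3.5000; v₂ = distance/dt₂ = 7.0000

ω₁ = -0.3142, v₂ = 7.0000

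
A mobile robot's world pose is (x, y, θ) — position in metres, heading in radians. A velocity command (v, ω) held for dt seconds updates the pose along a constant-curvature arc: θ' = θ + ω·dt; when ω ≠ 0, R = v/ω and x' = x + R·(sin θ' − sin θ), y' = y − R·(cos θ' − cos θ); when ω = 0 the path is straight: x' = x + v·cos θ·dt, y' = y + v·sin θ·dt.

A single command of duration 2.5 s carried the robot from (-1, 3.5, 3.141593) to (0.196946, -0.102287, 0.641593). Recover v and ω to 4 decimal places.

Δθ = 0.641593 − 3.141593 = -2.500000
ω = Δθ/dt = -2.500000/2.5 = -1.0000
R = −Δy/(cos θ' − cos θ) = 2.0000
v = R·ω = 2.0000·-1.0000 = -2.0000

v = -2.0000, ω = -1.0000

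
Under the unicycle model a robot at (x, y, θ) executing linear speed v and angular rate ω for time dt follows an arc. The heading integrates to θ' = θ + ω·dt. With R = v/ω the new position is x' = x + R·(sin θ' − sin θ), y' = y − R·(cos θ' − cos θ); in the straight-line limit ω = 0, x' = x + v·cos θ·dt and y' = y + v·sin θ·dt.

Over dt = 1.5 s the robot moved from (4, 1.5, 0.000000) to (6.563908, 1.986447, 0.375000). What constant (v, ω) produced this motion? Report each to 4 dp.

Δθ = 0.375000 − 0.000000 = 0.375000
ω = Δθ/dt = 0.375000/1.5 = 0.2500
R = Δx/(sin θ' − sin θ) = 7.0000
v = R·ω = 7.0000·0.2500 = 1.7500

v = 1.7500, ω = 0.2500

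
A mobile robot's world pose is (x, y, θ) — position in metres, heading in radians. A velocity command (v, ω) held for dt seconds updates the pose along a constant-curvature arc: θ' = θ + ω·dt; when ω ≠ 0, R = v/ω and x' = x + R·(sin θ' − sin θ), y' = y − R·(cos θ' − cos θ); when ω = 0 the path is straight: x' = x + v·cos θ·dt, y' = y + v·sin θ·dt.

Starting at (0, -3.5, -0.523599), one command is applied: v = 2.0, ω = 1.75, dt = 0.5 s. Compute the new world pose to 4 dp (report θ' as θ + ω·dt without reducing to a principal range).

(0.9648, -3.5833, 0.3514)

θ' = -0.5236 + 1.75·0.5 = 0.3514
R = v/ω = 2.0/1.75 = 1.1429
x' = 0 + 1.1429·(sin 0.3514 − sin -0.5236) = 0.9648
y' = -3.5 − 1.1429·(cos 0.3514 − cos -0.5236) = -3.5833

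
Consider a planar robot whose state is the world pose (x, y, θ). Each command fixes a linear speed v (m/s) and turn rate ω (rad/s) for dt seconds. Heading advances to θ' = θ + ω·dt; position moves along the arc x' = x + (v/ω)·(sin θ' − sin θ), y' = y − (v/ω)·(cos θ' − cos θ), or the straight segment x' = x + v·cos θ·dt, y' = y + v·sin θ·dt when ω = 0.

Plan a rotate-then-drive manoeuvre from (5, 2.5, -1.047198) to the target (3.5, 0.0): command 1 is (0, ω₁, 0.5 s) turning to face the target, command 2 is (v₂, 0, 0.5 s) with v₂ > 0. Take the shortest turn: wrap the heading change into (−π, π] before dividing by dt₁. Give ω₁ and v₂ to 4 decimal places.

ω₁ = -2.1280, v₂ = 5.8310

heading to target = atan2(0−2.5, 3.5−5) = -2.1112
Δθ = wrap(-2.1112 − -1.0472) = -1.0640; ω₁ = Δθ/dt₁ = -2.1280
distance = √((3.5−5)² + (0−2.5)²) = 2.9155; v₂ = distance/dt₂ = 5.8310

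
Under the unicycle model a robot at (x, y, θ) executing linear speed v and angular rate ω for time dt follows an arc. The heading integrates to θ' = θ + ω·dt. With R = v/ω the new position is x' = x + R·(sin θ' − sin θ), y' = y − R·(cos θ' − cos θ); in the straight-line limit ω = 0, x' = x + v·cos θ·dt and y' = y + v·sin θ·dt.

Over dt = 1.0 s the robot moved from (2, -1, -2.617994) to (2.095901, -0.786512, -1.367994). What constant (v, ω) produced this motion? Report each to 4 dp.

v = -0.2500, ω = 1.2500

Δθ = -1.367994 − -2.617994 = 1.250000
ω = Δθ/dt = 1.250000/1.0 = 1.2500
R = −Δy/(cos θ' − cos θ) = -0.2000
v = R·ω = -0.2000·1.2500 = -0.2500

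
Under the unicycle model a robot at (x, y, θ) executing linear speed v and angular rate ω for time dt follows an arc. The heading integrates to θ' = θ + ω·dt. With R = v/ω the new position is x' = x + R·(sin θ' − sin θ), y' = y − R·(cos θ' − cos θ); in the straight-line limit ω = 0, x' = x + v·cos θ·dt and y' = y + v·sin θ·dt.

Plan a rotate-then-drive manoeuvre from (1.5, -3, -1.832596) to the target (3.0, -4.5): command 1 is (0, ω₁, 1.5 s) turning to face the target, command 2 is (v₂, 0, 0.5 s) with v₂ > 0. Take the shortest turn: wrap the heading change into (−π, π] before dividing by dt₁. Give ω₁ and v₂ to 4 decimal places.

heading to target = atan2(-4.5−-3, 3−1.5) = -0.7854
Δθ = wrap(-0.7854 − -1.8326) = 1.0472; ω₁ = Δθ/dt₁ = 0.6981
distance = √((3−1.5)² + (-4.5−-3)²) = 2.1213; v₂ = distance/dt₂ = 4.2426

ω₁ = 0.6981, v₂ = 4.2426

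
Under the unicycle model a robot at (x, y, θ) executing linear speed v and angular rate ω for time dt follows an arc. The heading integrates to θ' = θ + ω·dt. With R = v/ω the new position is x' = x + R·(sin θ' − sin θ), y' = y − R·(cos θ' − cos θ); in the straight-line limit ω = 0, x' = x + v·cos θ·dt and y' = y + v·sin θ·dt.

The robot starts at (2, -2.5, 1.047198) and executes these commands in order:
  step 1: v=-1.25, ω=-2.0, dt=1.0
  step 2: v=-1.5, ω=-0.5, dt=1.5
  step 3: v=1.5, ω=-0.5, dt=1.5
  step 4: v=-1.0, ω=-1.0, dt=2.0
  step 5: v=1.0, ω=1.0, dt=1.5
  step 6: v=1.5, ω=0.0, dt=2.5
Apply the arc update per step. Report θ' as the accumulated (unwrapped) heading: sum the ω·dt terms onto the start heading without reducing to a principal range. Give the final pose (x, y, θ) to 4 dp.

step 1: θ'=-0.9528 (R=0.6250) → pose (0.9493, -2.5496, -0.9528)
step 2: θ'=-1.7028 (R=3.0000) → pose (0.4206, -0.4166, -1.7028)
step 3: θ'=-2.4528 (R=-3.0000) → pose (-0.6465, -2.3377, -2.4528)
step 4: θ'=-4.4528 (R=1.0000) → pose (0.9556, -2.8531, -4.4528)
step 5: θ'=-2.9528 (R=1.0000) → pose (-0.1986, -2.1275, -2.9528)
step 6: θ'=-2.9528 (straight) → pose (-3.8820, -2.8313, -2.9528)

(-3.8820, -2.8313, -2.9528)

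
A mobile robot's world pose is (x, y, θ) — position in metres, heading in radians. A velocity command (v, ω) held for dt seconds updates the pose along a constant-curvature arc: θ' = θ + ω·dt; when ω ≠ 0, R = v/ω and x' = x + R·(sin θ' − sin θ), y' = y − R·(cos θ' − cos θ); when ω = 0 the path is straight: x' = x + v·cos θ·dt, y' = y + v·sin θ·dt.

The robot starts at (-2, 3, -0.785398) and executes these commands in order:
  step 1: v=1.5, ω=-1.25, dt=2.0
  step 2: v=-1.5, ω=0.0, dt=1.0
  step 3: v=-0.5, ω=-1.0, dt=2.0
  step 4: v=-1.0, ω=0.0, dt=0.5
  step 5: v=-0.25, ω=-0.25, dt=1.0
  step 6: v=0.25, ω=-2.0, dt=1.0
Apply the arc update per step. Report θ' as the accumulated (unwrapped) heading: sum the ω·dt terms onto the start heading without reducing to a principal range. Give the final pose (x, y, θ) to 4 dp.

step 1: θ'=-3.2854 (R=-1.2000) → pose (-3.0205, 0.9639, -3.2854)
step 2: θ'=-3.2854 (straight) → pose (-1.5360, 0.7489, -3.2854)
step 3: θ'=-5.2854 (R=0.5000) → pose (-1.1875, -0.0170, -5.2854)
step 4: θ'=-5.2854 (straight) → pose (-1.4586, -0.4372, -5.2854)
step 5: θ'=-5.5354 (R=1.0000) → pose (-1.6188, -0.6282, -5.5354)
step 6: θ'=-7.5354 (R=-0.1250) → pose (-1.4151, -0.6807, -7.5354)

(-1.4151, -0.6807, -7.5354)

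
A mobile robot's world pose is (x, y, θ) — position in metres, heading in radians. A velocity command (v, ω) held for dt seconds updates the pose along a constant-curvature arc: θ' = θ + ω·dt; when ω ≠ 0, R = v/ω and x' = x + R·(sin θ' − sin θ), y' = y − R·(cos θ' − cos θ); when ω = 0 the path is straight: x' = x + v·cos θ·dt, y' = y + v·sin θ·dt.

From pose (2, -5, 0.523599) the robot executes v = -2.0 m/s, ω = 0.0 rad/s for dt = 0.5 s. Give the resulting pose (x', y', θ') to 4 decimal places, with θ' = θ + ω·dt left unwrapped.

θ' = 0.5236 + 0.0·0.5 = 0.5236
ω = 0 → straight: x' = 2 + -2.0·cos(0.5236)·0.5 = 1.1340
y' = -5 + -2.0·sin(0.5236)·0.5 = -5.5000

(1.1340, -5.5000, 0.5236)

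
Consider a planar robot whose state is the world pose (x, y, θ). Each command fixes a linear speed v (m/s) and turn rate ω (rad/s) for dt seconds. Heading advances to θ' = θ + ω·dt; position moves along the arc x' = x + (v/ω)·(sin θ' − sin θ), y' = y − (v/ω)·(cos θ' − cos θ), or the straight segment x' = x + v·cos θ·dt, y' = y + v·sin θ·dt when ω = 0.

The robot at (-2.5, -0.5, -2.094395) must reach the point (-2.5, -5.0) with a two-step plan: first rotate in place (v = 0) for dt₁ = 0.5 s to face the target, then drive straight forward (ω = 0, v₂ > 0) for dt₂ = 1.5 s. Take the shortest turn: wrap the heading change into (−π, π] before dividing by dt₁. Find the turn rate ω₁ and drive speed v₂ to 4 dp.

ω₁ = 1.0472, v₂ = 3.0000

heading to target = atan2(-5−-0.5, -2.5−-2.5) = -1.5708
Δθ = wrap(-1.5708 − -2.0944) = 0.5236; ω₁ = Δθ/dt₁ = 1.0472
distance = √((-2.5−-2.5)² + (-5−-0.5)²) = 4.5000; v₂ = distance/dt₂ = 3.0000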